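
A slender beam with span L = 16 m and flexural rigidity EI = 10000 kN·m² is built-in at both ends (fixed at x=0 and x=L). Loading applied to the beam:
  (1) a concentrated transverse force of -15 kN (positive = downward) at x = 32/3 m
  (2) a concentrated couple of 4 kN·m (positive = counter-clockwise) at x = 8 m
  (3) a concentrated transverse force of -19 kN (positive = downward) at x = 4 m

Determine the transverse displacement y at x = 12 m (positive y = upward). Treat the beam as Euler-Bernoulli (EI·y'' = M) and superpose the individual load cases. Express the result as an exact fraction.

y(12) = 6811/270000 m

Load 1 — point force P=-15 kN at a=32/3 m (b=L-a=16/3):
  y_1 = -Pa²(L-x)²(3bL-(3b+a)(L-x))/(6L³EI)  [x>a] = -(-15)·(32/3)²·(16-12)²·(3·(16/3)·16-(3·(16/3)+(32/3))·(16-12))/(6·16³·10000) = 56/3375 m
Load 2 — applied couple M₀=4 kN·m at a=8 m (b=L-a=8):
  y_2 = (R_Ax³/6 - M_Ax²/2 - M₀(x-a)²/2)/EI  [x>a] with R_A=3/8, M_A=1 = ((3/8)·12³/6 - 1·12²/2 - 4·(12-8)²/2)/10000 = 1/2500 m
Load 3 — point force P=-19 kN at a=4 m (b=L-a=12):
  y_3 = -Pa²(L-x)²(3bL-(3b+a)(L-x))/(6L³EI)  [x>a] = -(-19)·4²·(16-12)²·(3·12·16-(3·12+4)·(16-12))/(6·16³·10000) = 247/30000 m
Superposition: y = Σ y_i = 6811/270000 m ≈ 0.025226 m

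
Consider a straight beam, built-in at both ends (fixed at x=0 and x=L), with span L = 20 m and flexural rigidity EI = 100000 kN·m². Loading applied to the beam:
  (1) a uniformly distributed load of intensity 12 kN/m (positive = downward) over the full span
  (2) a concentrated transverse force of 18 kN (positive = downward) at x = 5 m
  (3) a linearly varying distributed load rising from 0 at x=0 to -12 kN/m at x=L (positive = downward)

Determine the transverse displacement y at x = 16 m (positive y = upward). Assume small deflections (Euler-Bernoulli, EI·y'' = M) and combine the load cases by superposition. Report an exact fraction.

y(16) = -25153/2500000 m

Load 1 — uniform load w=12 kN/m over full span:
  y_1 = -wx²(L-x)²/(24EI) = -12·16²·(20-16)²/(24·100000) = -64/3125 m
Load 2 — point force P=18 kN at a=5 m (b=L-a=15):
  y_2 = -Pa²(L-x)²(3bL-(3b+a)(L-x))/(6L³EI)  [x>a] = -18·5²·(20-16)²·(3·15·20-(3·15+5)·(20-16))/(6·20³·100000) = -21/20000 m
Load 3 — triangular load w₀=-12 kN/m (0→w₀ over full span):
  y_3 = -w₀x²(L-x)²(x+2L)/(120LEI) = -(-12)·16²·(20-16)²·(16+2·20)/(120·20·100000) = 896/78125 m
Superposition: y = Σ y_i = -25153/2500000 m ≈ -0.010061 m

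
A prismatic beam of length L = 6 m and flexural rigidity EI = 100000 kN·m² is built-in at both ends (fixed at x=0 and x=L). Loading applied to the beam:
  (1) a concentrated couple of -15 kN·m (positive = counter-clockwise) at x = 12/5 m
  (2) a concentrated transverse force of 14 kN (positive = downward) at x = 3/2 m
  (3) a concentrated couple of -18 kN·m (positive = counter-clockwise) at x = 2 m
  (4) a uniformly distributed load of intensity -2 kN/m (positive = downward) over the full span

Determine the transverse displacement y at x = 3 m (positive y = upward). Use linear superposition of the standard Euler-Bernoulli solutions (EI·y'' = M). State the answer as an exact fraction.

Load 1 — applied couple M₀=-15 kN·m at a=12/5 m (b=L-a=18/5):
  y_1 = (R_Ax³/6 - M_Ax²/2 - M₀(x-a)²/2)/EI  [x>a] with R_A=-18/5, M_A=-9/5 = ((-18/5)·3³/6 - (-9/5)·3²/2 - (-15)·(3-(12/5))²/2)/100000 = -27/500000 m
Load 2 — point force P=14 kN at a=3/2 m (b=L-a=9/2):
  y_2 = -Pa²(L-x)²(3bL-(3b+a)(L-x))/(6L³EI)  [x>a] = -14·(3/2)²·(6-3)²·(3·(9/2)·6-(3·(9/2)+(3/2))·(6-3))/(6·6³·100000) = -63/800000 m
Load 3 — applied couple M₀=-18 kN·m at a=2 m (b=L-a=4):
  y_3 = (R_Ax³/6 - M_Ax²/2 - M₀(x-a)²/2)/EI  [x>a] with R_A=-4, M_A=0 = ((-4)·3³/6 - 0·3²/2 - (-18)·(3-2)²/2)/100000 = -9/100000 m
Load 4 — uniform load w=-2 kN/m over full span:
  y_4 = -wx²(L-x)²/(24EI) = -(-2)·3²·(6-3)²/(24·100000) = 27/400000 m
Superposition: y = Σ y_i = -621/4000000 m ≈ -0.000155 m

y(3) = -621/4000000 m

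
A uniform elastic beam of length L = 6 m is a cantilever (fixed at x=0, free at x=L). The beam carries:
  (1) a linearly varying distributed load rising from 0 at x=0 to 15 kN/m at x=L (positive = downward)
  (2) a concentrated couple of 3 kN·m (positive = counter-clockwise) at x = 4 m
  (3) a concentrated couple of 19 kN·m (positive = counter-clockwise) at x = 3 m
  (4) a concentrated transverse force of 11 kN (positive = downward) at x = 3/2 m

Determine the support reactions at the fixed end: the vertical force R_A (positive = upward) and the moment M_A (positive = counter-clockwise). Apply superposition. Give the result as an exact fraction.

Load 1 — triangular load w₀=15 kN/m (0→w₀ over full span):
  R_A = w₀L/2 = 15·6/2 = 45 kN
  M_A = w₀L²/3 = 15·6²/3 = 180 kN·m
Load 2 — applied couple M₀=3 kN·m at a=4 m (b=L-a=2):
  R_A = 0 kN
  M_A = -M₀ = -3 kN·m
Load 3 — applied couple M₀=19 kN·m at a=3 m (b=L-a=3):
  R_A = 0 kN
  M_A = -M₀ = -19 kN·m
Load 4 — point force P=11 kN at a=3/2 m (b=L-a=9/2):
  R_A = P = 11 kN
  M_A = Pa = 11·(3/2) = 33/2 kN·m
Superposition: R_A = 56 kN, M_A = 349/2 kN·m

R_A = 56 kN, M_A = 349/2 kN·m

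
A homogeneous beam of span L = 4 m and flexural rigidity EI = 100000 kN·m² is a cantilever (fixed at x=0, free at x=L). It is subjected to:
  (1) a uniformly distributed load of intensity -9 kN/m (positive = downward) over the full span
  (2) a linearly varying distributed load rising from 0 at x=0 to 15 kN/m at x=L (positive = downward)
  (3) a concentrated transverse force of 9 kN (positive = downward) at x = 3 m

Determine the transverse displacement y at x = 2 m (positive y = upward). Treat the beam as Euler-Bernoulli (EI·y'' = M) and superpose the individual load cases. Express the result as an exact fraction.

y(2) = -61/100000 m

Load 1 — uniform load w=-9 kN/m over full span:
  y_1 = -wx²(x²-4Lx+6L²)/(24EI) = -(-9)·2²·(2²-4·4·2+6·4²)/(24·100000) = 51/50000 m
Load 2 — triangular load w₀=15 kN/m (0→w₀ over full span):
  y_2 = (w₀Lx³/12-w₀L²x²/6-w₀x⁵/(120L))/EI = (15·4·2³/12-15·4²·2²/6-15·2⁵/(120·4))/100000 = -121/100000 m
Load 3 — point force P=9 kN at a=3 m (b=L-a=1):
  y_3 = -Px²(3a-x)/(6EI)  [x≤a] = -9·2²·(3·3-2)/(6·100000) = -21/50000 m
Superposition: y = Σ y_i = -61/100000 m ≈ -0.000610 m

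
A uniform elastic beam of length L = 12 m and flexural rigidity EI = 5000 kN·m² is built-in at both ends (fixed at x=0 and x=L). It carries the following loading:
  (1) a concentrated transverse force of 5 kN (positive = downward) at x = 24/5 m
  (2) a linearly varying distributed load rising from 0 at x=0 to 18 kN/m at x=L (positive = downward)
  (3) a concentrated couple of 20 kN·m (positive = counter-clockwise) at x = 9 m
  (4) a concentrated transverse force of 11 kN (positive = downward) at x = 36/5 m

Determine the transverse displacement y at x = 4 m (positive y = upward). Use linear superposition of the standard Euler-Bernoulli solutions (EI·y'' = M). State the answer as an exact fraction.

Load 1 — point force P=5 kN at a=24/5 m (b=L-a=36/5):
  y_1 = -Pb²x²(3aL-(3a+b)x)/(6L³EI)  [x≤a] = -5·(36/5)²·4²·(3·(24/5)·12-(3·(24/5)+(36/5))·4)/(6·12³·5000) = -108/15625 m
Load 2 — triangular load w₀=18 kN/m (0→w₀ over full span):
  y_2 = -w₀x²(L-x)²(x+2L)/(120LEI) = -18·4²·(12-4)²·(4+2·12)/(120·12·5000) = -224/3125 m
Load 3 — applied couple M₀=20 kN·m at a=9 m (b=L-a=3):
  y_3 = (R_Ax³/6 - M_Ax²/2)/EI  [x≤a] with R_A=15/8, M_A=25/4 = ((15/8)·4³/6 - (25/4)·4²/2)/5000 = -3/500 m
Load 4 — point force P=11 kN at a=36/5 m (b=L-a=24/5):
  y_4 = -Pb²x²(3aL-(3a+b)x)/(6L³EI)  [x≤a] = -11·(24/5)²·4²·(3·(36/5)·12-(3·(36/5)+(24/5))·4)/(6·12³·5000) = -2816/234375 m
Superposition: y = Σ y_i = -90569/937500 m ≈ -0.096607 m

y(4) = -90569/937500 m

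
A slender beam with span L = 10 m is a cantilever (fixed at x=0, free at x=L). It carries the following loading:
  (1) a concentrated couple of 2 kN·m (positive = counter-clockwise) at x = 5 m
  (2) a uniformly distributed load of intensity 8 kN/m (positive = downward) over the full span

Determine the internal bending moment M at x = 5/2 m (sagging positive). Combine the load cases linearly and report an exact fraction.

Load 1 — applied couple M₀=2 kN·m at a=5 m (b=L-a=5):
  M_1 = M₀  [x≤a] = 2 = 2 kN·m
Load 2 — uniform load w=8 kN/m over full span:
  M_2 = -w(L-x)²/2 = -8·(10-(5/2))²/2 = -225 kN·m
Superposition: M = Σ M_i = -223 kN·m ≈ -223.000000 kN·m

M(5/2) = -223 kN·m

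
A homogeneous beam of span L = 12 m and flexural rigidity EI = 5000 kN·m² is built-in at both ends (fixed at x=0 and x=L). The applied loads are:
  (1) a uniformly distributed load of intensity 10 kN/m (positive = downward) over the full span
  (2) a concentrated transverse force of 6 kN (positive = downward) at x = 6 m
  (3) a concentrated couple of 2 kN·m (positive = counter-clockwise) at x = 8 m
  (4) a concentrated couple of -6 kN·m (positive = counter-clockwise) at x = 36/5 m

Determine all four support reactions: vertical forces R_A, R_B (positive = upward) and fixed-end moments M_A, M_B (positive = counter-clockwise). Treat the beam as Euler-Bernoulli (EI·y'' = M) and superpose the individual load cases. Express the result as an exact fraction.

R_A = 14063/225 kN, M_A = 9581/75 kN·m, R_B = 14287/225 kN, M_B = -3243/25 kN·m

Load 1 — uniform load w=10 kN/m over full span:
  R_A = wL/2 = 10·12/2 = 60 kN
  M_A = wL²/12 = 10·12²/12 = 120 kN·m
  R_B = wL/2 = 10·12/2 = 60 kN
  M_B = -wL²/12 = -10·12²/12 = -120 kN·m
Load 2 — point force P=6 kN at a=6 m (b=L-a=6):
  R_A = Pb²(3a+b)/L³ = 6·6²·(3·6+6)/12³ = 3 kN
  M_A = Pab²/L² = 6·6·6²/12² = 9 kN·m
  R_B = Pa²(a+3b)/L³ = 6·6²·(6+3·6)/12³ = 3 kN
  M_B = -Pa²b/L² = -6·6²·6/12² = -9 kN·m
Load 3 — applied couple M₀=2 kN·m at a=8 m (b=L-a=4):
  R_A = 6M₀ab/L³ = 6·2·8·4/12³ = 2/9 kN
  M_A = M₀b(2a-b)/L² = 2·4·(2·8-4)/12² = 2/3 kN·m
  R_B = -6M₀ab/L³ = -6·2·8·4/12³ = -2/9 kN
  M_B = M₀a(2b-a)/L² = 2·8·(2·4-8)/12² = 0 kN·m
Load 4 — applied couple M₀=-6 kN·m at a=36/5 m (b=L-a=24/5):
  R_A = 6M₀ab/L³ = 6·(-6)·(36/5)·(24/5)/12³ = -18/25 kN
  M_A = M₀b(2a-b)/L² = (-6)·(24/5)·(2·(36/5)-(24/5))/12² = -48/25 kN·m
  R_B = -6M₀ab/L³ = -6·(-6)·(36/5)·(24/5)/12³ = 18/25 kN
  M_B = M₀a(2b-a)/L² = (-6)·(36/5)·(2·(24/5)-(36/5))/12² = -18/25 kN·m
Superposition: R_A = 14063/225 kN, M_A = 9581/75 kN·m, R_B = 14287/225 kN, M_B = -3243/25 kN·m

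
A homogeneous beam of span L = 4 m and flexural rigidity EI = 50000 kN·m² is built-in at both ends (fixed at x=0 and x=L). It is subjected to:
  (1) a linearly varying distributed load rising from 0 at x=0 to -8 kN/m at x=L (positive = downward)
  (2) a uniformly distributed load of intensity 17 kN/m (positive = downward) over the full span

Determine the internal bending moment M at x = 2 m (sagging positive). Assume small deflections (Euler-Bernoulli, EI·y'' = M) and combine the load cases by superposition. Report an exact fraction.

Load 1 — triangular load w₀=-8 kN/m (0→w₀ over full span):
  M_1 = 3w₀Lx/20 - w₀L²/30 - w₀x³/(6L) = 3·(-8)·4·2/20 - (-8)·4²/30 - (-8)·2³/(6·4) = -8/3 kN·m
Load 2 — uniform load w=17 kN/m over full span:
  M_2 = wLx/2 - wL²/12 - wx²/2 = 17·4·2/2 - 17·4²/12 - 17·2²/2 = 34/3 kN·m
Superposition: M = Σ M_i = 26/3 kN·m ≈ 8.666667 kN·m

M(2) = 26/3 kN·m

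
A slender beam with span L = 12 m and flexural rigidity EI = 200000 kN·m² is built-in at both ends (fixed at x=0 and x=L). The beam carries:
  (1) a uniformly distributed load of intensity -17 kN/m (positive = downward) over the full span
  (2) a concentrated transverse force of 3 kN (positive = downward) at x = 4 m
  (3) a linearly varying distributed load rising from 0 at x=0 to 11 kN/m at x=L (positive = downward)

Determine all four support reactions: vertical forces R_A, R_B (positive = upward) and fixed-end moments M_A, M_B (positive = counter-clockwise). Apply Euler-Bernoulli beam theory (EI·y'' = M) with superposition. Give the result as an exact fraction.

R_A = -3599/45 kN, M_A = -2188/15 kN·m, R_B = -2476/45 kN, M_B = 1832/15 kN·m

Load 1 — uniform load w=-17 kN/m over full span:
  R_A = wL/2 = (-17)·12/2 = -102 kN
  M_A = wL²/12 = (-17)·12²/12 = -204 kN·m
  R_B = wL/2 = (-17)·12/2 = -102 kN
  M_B = -wL²/12 = -(-17)·12²/12 = 204 kN·m
Load 2 — point force P=3 kN at a=4 m (b=L-a=8):
  R_A = Pb²(3a+b)/L³ = 3·8²·(3·4+8)/12³ = 20/9 kN
  M_A = Pab²/L² = 3·4·8²/12² = 16/3 kN·m
  R_B = Pa²(a+3b)/L³ = 3·4²·(4+3·8)/12³ = 7/9 kN
  M_B = -Pa²b/L² = -3·4²·8/12² = -8/3 kN·m
Load 3 — triangular load w₀=11 kN/m (0→w₀ over full span):
  R_A = 3w₀L/20 = 3·11·12/20 = 99/5 kN
  M_A = w₀L²/30 = 11·12²/30 = 264/5 kN·m
  R_B = 7w₀L/20 = 7·11·12/20 = 231/5 kN
  M_B = -w₀L²/20 = -11·12²/20 = -396/5 kN·m
Superposition: R_A = -3599/45 kN, M_A = -2188/15 kN·m, R_B = -2476/45 kN, M_B = 1832/15 kN·m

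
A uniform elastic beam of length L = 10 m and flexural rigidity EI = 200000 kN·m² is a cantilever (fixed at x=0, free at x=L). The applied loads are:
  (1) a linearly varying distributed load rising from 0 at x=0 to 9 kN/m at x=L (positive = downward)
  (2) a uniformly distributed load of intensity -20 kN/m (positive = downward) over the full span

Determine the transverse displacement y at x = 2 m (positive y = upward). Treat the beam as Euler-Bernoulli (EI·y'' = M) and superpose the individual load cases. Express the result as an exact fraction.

y(2) = 45241/7500000 m

Load 1 — triangular load w₀=9 kN/m (0→w₀ over full span):
  y_1 = (w₀Lx³/12-w₀L²x²/6-w₀x⁵/(120L))/EI = (9·10·2³/12-9·10²·2²/6-9·2⁵/(120·10))/200000 = -6753/2500000 m
Load 2 — uniform load w=-20 kN/m over full span:
  y_2 = -wx²(x²-4Lx+6L²)/(24EI) = -(-20)·2²·(2²-4·10·2+6·10²)/(24·200000) = 131/15000 m
Superposition: y = Σ y_i = 45241/7500000 m ≈ 0.006032 m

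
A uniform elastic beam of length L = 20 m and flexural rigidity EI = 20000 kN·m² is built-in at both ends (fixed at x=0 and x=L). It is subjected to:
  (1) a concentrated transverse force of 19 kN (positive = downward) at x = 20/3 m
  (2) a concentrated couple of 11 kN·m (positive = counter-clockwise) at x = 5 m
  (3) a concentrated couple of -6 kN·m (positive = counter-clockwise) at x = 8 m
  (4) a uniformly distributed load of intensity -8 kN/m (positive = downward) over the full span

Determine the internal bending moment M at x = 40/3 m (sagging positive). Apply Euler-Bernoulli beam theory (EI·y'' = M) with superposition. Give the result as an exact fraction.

M(40/3) = -2719171/32400 kN·m

Load 1 — point force P=19 kN at a=20/3 m (b=L-a=40/3):
  M_1 = Pa²(a+3b)(L-x)/L³ - Pa²b/L²  [x>a] = 19·(20/3)²·((20/3)+3·(40/3))·(20-(40/3))/20³ - 19·(20/3)²·(40/3)/20² = 380/81 kN·m
Load 2 — applied couple M₀=11 kN·m at a=5 m (b=L-a=15):
  M_2 = R_Ax - M_A - M₀  [x>a] with R_A=99/160, M_A=-33/16 = (99/160)·(40/3) - (-33/16) - 11 = -11/16 kN·m
Load 3 — applied couple M₀=-6 kN·m at a=8 m (b=L-a=12):
  M_3 = R_Ax - M_A - M₀  [x>a] with R_A=-54/125, M_A=-18/25 = (-54/125)·(40/3) - (-18/25) - (-6) = 24/25 kN·m
Load 4 — uniform load w=-8 kN/m over full span:
  M_4 = wLx/2 - wL²/12 - wx²/2 = (-8)·20·(40/3)/2 - (-8)·20²/12 - (-8)·(40/3)²/2 = -800/9 kN·m
Superposition: M = Σ M_i = -2719171/32400 kN·m ≈ -83.925031 kN·m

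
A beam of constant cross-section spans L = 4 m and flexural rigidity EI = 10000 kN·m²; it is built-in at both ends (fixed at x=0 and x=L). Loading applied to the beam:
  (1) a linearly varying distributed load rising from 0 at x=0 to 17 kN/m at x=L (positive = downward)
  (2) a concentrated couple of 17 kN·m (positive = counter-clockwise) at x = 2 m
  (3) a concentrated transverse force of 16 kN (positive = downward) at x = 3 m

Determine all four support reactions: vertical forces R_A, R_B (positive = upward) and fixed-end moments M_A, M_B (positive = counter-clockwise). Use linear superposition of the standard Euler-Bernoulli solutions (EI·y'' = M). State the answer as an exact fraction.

Load 1 — triangular load w₀=17 kN/m (0→w₀ over full span):
  R_A = 3w₀L/20 = 3·17·4/20 = 51/5 kN
  M_A = w₀L²/30 = 17·4²/30 = 136/15 kN·m
  R_B = 7w₀L/20 = 7·17·4/20 = 119/5 kN
  M_B = -w₀L²/20 = -17·4²/20 = -68/5 kN·m
Load 2 — applied couple M₀=17 kN·m at a=2 m (b=L-a=2):
  R_A = 6M₀ab/L³ = 6·17·2·2/4³ = 51/8 kN
  M_A = M₀b(2a-b)/L² = 17·2·(2·2-2)/4² = 17/4 kN·m
  R_B = -6M₀ab/L³ = -6·17·2·2/4³ = -51/8 kN
  M_B = M₀a(2b-a)/L² = 17·2·(2·2-2)/4² = 17/4 kN·m
Load 3 — point force P=16 kN at a=3 m (b=L-a=1):
  R_A = Pb²(3a+b)/L³ = 16·1²·(3·3+1)/4³ = 5/2 kN
  M_A = Pab²/L² = 16·3·1²/4² = 3 kN·m
  R_B = Pa²(a+3b)/L³ = 16·3²·(3+3·1)/4³ = 27/2 kN
  M_B = -Pa²b/L² = -16·3²·1/4² = -9 kN·m
Superposition: R_A = 763/40 kN, M_A = 979/60 kN·m, R_B = 1237/40 kN, M_B = -367/20 kN·m

R_A = 763/40 kN, M_A = 979/60 kN·m, R_B = 1237/40 kN, M_B = -367/20 kN·m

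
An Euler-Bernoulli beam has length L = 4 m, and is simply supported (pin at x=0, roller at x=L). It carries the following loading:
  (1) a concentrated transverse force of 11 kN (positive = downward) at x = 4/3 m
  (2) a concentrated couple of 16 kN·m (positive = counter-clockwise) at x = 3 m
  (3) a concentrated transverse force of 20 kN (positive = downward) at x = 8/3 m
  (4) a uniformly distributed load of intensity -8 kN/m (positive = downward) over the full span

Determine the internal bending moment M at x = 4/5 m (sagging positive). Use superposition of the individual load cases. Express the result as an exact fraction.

Load 1 — point force P=11 kN at a=4/3 m (b=L-a=8/3):
  M_1 = Pbx/L  [x≤a] = 11·(8/3)·(4/5)/4 = 88/15 kN·m
Load 2 — applied couple M₀=16 kN·m at a=3 m (b=L-a=1):
  M_2 = M₀x/L  [x≤a] = 16·(4/5)/4 = 16/5 kN·m
Load 3 — point force P=20 kN at a=8/3 m (b=L-a=4/3):
  M_3 = Pbx/L  [x≤a] = 20·(4/3)·(4/5)/4 = 16/3 kN·m
Load 4 — uniform load w=-8 kN/m over full span:
  M_4 = wx(L-x)/2 = (-8)·(4/5)·(4-(4/5))/2 = -256/25 kN·m
Superposition: M = Σ M_i = 104/25 kN·m ≈ 4.160000 kN·m

M(4/5) = 104/25 kN·m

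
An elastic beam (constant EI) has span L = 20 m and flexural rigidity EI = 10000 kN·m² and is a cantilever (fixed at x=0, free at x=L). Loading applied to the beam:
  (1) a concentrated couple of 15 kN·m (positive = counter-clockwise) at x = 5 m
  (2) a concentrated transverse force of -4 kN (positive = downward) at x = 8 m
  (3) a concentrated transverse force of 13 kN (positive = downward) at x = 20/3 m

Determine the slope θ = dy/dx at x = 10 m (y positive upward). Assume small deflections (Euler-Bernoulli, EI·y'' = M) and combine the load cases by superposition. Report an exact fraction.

θ(10) = -773/90000 rad

Load 1 — applied couple M₀=15 kN·m at a=5 m (b=L-a=15):
  θ_1 = M₀a/EI  [x>a] = 15·5/10000 = 3/400 rad
Load 2 — point force P=-4 kN at a=8 m (b=L-a=12):
  θ_2 = -Pa²/(2EI)  [x>a] = -(-4)·8²/(2·10000) = 8/625 rad
Load 3 — point force P=13 kN at a=20/3 m (b=L-a=40/3):
  θ_3 = -Pa²/(2EI)  [x>a] = -13·(20/3)²/(2·10000) = -13/450 rad
Superposition: θ = Σ θ_i = -773/90000 rad ≈ -0.008589 rad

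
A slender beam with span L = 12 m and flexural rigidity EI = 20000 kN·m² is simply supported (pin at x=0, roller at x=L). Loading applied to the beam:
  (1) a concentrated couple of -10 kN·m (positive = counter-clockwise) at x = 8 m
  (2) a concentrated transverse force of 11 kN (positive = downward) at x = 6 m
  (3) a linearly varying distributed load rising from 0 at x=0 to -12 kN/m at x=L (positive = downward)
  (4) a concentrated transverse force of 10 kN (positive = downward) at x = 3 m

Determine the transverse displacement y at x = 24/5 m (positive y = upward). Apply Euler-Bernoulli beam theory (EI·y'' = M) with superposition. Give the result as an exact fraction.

y(24/5) = 14680651/312500000 m

Load 1 — applied couple M₀=-10 kN·m at a=8 m (b=L-a=4):
  y_1 = (M₀x³/(6L)+C₁x)/EI  [x≤a] with C₁=M₀(3b²-L²)/(6L)=40/3 = ((-10)·(24/5)³/(6·12)+(40/3)·(24/5))/20000 = 38/15625 m
Load 2 — point force P=11 kN at a=6 m (b=L-a=6):
  y_2 = -Pbx(L²-b²-x²)/(6LEI)  [x≤a] = -11·6·(24/5)·(12²-6²-(24/5)²)/(6·12·20000) = -5841/312500 m
Load 3 — triangular load w₀=-12 kN/m (0→w₀ over full span):
  y_3 = -w₀x(7L⁴-10L²x²+3x⁴)/(360LEI) = -(-12)·(24/5)·(7·12⁴-10·12²·(24/5)²+3·(24/5)⁴)/(360·12·20000) = 739368/9765625 m
Load 4 — point force P=10 kN at a=3 m (b=L-a=9):
  y_4 = -Pa(L-x)(2Lx-a²-x²)/(6LEI)  [x>a] = -10·3·(12-(24/5))·(2·12·(24/5)-3²-(24/5)²)/(6·12·20000) = -6237/500000 m
Superposition: y = Σ y_i = 14680651/312500000 m ≈ 0.046978 m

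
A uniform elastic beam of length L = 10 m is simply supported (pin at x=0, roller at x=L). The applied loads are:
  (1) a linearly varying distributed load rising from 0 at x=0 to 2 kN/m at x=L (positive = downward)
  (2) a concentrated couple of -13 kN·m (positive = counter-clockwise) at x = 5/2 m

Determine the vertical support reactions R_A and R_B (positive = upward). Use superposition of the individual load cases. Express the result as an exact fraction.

R_A = 61/30 kN, R_B = 239/30 kN

Load 1 — triangular load w₀=2 kN/m (0→w₀ over full span):
  R_A = w₀L/6 = 2·10/6 = 10/3 kN
  R_B = w₀L/3 = 2·10/3 = 20/3 kN
Load 2 — applied couple M₀=-13 kN·m at a=5/2 m (b=L-a=15/2):
  R_A = M₀/L = (-13)/10 = -13/10 kN
  R_B = -M₀/L = -(-13)/10 = 13/10 kN
Superposition: R_A = 61/30 kN, R_B = 239/30 kN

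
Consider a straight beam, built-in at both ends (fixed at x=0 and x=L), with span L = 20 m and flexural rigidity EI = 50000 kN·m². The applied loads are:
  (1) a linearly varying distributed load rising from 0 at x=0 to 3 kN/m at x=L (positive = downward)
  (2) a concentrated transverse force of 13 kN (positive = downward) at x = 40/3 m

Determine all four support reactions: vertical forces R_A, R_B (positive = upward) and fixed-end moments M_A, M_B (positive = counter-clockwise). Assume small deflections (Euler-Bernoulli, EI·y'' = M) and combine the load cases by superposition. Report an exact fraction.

Load 1 — triangular load w₀=3 kN/m (0→w₀ over full span):
  R_A = 3w₀L/20 = 3·3·20/20 = 9 kN
  M_A = w₀L²/30 = 3·20²/30 = 40 kN·m
  R_B = 7w₀L/20 = 7·3·20/20 = 21 kN
  M_B = -w₀L²/20 = -3·20²/20 = -60 kN·m
Load 2 — point force P=13 kN at a=40/3 m (b=L-a=20/3):
  R_A = Pb²(3a+b)/L³ = 13·(20/3)²·(3·(40/3)+(20/3))/20³ = 91/27 kN
  M_A = Pab²/L² = 13·(40/3)·(20/3)²/20² = 520/27 kN·m
  R_B = Pa²(a+3b)/L³ = 13·(40/3)²·((40/3)+3·(20/3))/20³ = 260/27 kN
  M_B = -Pa²b/L² = -13·(40/3)²·(20/3)/20² = -1040/27 kN·m
Superposition: R_A = 334/27 kN, M_A = 1600/27 kN·m, R_B = 827/27 kN, M_B = -2660/27 kN·m

R_A = 334/27 kN, M_A = 1600/27 kN·m, R_B = 827/27 kN, M_B = -2660/27 kN·m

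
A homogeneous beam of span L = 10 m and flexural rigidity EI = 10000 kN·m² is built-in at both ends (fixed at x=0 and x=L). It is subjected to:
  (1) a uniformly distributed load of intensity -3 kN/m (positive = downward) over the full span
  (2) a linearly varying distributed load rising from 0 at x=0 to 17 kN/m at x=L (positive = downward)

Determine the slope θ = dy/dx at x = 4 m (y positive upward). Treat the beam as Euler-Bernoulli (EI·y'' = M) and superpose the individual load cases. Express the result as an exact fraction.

θ(4) = -9/3125 rad

Load 1 — uniform load w=-3 kN/m over full span:
  θ_1 = -wx(L-x)(L-2x)/(12EI) = -(-3)·4·(10-4)·(10-2·4)/(12·10000) = 3/2500 rad
Load 2 — triangular load w₀=17 kN/m (0→w₀ over full span):
  θ_2 = -w₀(2x(L-x)(L-2x)(x+2L)+x²(L-x)²)/(120LEI) = -17·(2·4·(10-4)·(10-2·4)·(4+2·10)+4²·(10-4)²)/(120·10·10000) = -51/12500 rad
Superposition: θ = Σ θ_i = -9/3125 rad ≈ -0.002880 rad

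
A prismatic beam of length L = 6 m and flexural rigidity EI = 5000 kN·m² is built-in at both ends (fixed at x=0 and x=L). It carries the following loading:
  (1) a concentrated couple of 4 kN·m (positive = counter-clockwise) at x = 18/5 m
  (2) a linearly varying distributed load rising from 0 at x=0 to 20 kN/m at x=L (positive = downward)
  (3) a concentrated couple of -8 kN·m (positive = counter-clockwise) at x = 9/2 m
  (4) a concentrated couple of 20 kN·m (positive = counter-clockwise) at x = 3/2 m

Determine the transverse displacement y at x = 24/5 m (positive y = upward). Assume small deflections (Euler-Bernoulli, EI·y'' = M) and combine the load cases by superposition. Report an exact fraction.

Load 1 — applied couple M₀=4 kN·m at a=18/5 m (b=L-a=12/5):
  y_1 = (R_Ax³/6 - M_Ax²/2 - M₀(x-a)²/2)/EI  [x>a] with R_A=24/25, M_A=32/25 = ((24/25)·(24/5)³/6 - (32/25)·(24/5)²/2 - 4·((24/5)-(18/5))²/2)/5000 = 27/1953125 m
Load 2 — triangular load w₀=20 kN/m (0→w₀ over full span):
  y_2 = -w₀x²(L-x)²(x+2L)/(120LEI) = -20·(24/5)²·(6-(24/5))²·((24/5)+2·6)/(120·6·5000) = -6048/1953125 m
Load 3 — applied couple M₀=-8 kN·m at a=9/2 m (b=L-a=3/2):
  y_3 = (R_Ax³/6 - M_Ax²/2 - M₀(x-a)²/2)/EI  [x>a] with R_A=-3/2, M_A=-5/2 = ((-3/2)·(24/5)³/6 - (-5/2)·(24/5)²/2 - (-8)·((24/5)-(9/2))²/2)/5000 = 189/625000 m
Load 4 — applied couple M₀=20 kN·m at a=3/2 m (b=L-a=9/2):
  y_4 = (R_Ax³/6 - M_Ax²/2 - M₀(x-a)²/2)/EI  [x>a] with R_A=15/4, M_A=-15/4 = ((15/4)·(24/5)³/6 - (-15/4)·(24/5)²/2 - 20·((24/5)-(3/2))²/2)/5000 = 171/250000 m
Superposition: y = Σ y_i = -65511/31250000 m ≈ -0.002096 m

y(24/5) = -65511/31250000 m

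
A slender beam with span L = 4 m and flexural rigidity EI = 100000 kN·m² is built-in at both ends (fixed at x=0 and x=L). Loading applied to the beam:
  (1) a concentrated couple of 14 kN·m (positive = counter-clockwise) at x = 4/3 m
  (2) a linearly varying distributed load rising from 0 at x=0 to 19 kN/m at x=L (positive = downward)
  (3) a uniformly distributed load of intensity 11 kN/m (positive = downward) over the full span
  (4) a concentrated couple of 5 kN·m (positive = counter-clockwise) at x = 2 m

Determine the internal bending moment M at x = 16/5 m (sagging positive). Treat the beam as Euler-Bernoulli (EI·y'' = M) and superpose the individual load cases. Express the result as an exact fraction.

Load 1 — applied couple M₀=14 kN·m at a=4/3 m (b=L-a=8/3):
  M_1 = R_Ax - M_A - M₀  [x>a] with R_A=14/3, M_A=0 = (14/3)·(16/5) - 0 - 14 = 14/15 kN·m
Load 2 — triangular load w₀=19 kN/m (0→w₀ over full span):
  M_2 = 3w₀Lx/20 - w₀L²/30 - w₀x³/(6L) = 3·19·4·(16/5)/20 - 19·4²/30 - 19·(16/5)³/(6·4) = 152/375 kN·m
Load 3 — uniform load w=11 kN/m over full span:
  M_3 = wLx/2 - wL²/12 - wx²/2 = 11·4·(16/5)/2 - 11·4²/12 - 11·(16/5)²/2 = -44/75 kN·m
Load 4 — applied couple M₀=5 kN·m at a=2 m (b=L-a=2):
  M_4 = R_Ax - M_A - M₀  [x>a] with R_A=15/8, M_A=5/4 = (15/8)·(16/5) - (5/4) - 5 = -1/4 kN·m
Superposition: M = Σ M_i = 251/500 kN·m ≈ 0.502000 kN·m

M(16/5) = 251/500 kN·m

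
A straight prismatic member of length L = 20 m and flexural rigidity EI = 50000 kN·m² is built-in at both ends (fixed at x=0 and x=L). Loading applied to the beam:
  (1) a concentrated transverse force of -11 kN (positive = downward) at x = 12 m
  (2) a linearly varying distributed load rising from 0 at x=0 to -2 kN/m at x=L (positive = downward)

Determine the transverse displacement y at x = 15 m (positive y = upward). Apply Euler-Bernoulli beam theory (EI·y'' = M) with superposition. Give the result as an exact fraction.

Load 1 — point force P=-11 kN at a=12 m (b=L-a=8):
  y_1 = -Pa²(L-x)²(3bL-(3b+a)(L-x))/(6L³EI)  [x>a] = -(-11)·12²·(20-15)²·(3·8·20-(3·8+12)·(20-15))/(6·20³·50000) = 99/20000 m
Load 2 — triangular load w₀=-2 kN/m (0→w₀ over full span):
  y_2 = -w₀x²(L-x)²(x+2L)/(120LEI) = -(-2)·15²·(20-15)²·(15+2·20)/(120·20·50000) = 33/6400 m
Superposition: y = Σ y_i = 1617/160000 m ≈ 0.010106 m

y(15) = 1617/160000 m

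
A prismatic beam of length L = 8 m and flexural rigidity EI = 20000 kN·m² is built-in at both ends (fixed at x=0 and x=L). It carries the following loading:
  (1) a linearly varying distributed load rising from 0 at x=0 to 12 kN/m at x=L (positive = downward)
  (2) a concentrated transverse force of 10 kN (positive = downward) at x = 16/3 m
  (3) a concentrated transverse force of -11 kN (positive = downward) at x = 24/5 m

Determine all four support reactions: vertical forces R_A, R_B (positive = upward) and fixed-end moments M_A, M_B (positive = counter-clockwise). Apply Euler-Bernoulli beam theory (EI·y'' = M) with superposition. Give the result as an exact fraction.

R_A = 44282/3375 kN, M_A = 77888/3375 kN·m, R_B = 114343/3375 kN, M_B = -126832/3375 kN·m

Load 1 — triangular load w₀=12 kN/m (0→w₀ over full span):
  R_A = 3w₀L/20 = 3·12·8/20 = 72/5 kN
  M_A = w₀L²/30 = 12·8²/30 = 128/5 kN·m
  R_B = 7w₀L/20 = 7·12·8/20 = 168/5 kN
  M_B = -w₀L²/20 = -12·8²/20 = -192/5 kN·m
Load 2 — point force P=10 kN at a=16/3 m (b=L-a=8/3):
  R_A = Pb²(3a+b)/L³ = 10·(8/3)²·(3·(16/3)+(8/3))/8³ = 70/27 kN
  M_A = Pab²/L² = 10·(16/3)·(8/3)²/8² = 160/27 kN·m
  R_B = Pa²(a+3b)/L³ = 10·(16/3)²·((16/3)+3·(8/3))/8³ = 200/27 kN
  M_B = -Pa²b/L² = -10·(16/3)²·(8/3)/8² = -320/27 kN·m
Load 3 — point force P=-11 kN at a=24/5 m (b=L-a=16/5):
  R_A = Pb²(3a+b)/L³ = (-11)·(16/5)²·(3·(24/5)+(16/5))/8³ = -484/125 kN
  M_A = Pab²/L² = (-11)·(24/5)·(16/5)²/8² = -1056/125 kN·m
  R_B = Pa²(a+3b)/L³ = (-11)·(24/5)²·((24/5)+3·(16/5))/8³ = -891/125 kN
  M_B = -Pa²b/L² = -(-11)·(24/5)²·(16/5)/8² = 1584/125 kN·m
Superposition: R_A = 44282/3375 kN, M_A = 77888/3375 kN·m, R_B = 114343/3375 kN, M_B = -126832/3375 kN·m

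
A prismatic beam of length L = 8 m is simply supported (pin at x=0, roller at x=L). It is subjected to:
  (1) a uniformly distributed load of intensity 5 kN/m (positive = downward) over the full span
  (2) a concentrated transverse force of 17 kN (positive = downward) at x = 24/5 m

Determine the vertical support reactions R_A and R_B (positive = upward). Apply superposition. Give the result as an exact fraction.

R_A = 134/5 kN, R_B = 151/5 kN

Load 1 — uniform load w=5 kN/m over full span:
  R_A = wL/2 = 5·8/2 = 20 kN
  R_B = wL/2 = 5·8/2 = 20 kN
Load 2 — point force P=17 kN at a=24/5 m (b=L-a=16/5):
  R_A = Pb/L = 17·(16/5)/8 = 34/5 kN
  R_B = Pa/L = 17·(24/5)/8 = 51/5 kN
Superposition: R_A = 134/5 kN, R_B = 151/5 kN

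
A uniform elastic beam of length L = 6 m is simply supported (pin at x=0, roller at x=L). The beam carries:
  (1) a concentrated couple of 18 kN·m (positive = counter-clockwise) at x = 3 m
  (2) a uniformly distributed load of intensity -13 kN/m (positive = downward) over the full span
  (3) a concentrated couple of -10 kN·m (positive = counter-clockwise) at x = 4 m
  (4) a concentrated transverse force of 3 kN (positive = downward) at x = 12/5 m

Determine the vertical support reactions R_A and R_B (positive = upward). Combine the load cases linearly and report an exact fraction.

R_A = -538/15 kN, R_B = -587/15 kN

Load 1 — applied couple M₀=18 kN·m at a=3 m (b=L-a=3):
  R_A = M₀/L = 18/6 = 3 kN
  R_B = -M₀/L = -18/6 = -3 kN
Load 2 — uniform load w=-13 kN/m over full span:
  R_A = wL/2 = (-13)·6/2 = -39 kN
  R_B = wL/2 = (-13)·6/2 = -39 kN
Load 3 — applied couple M₀=-10 kN·m at a=4 m (b=L-a=2):
  R_A = M₀/L = (-10)/6 = -5/3 kN
  R_B = -M₀/L = -(-10)/6 = 5/3 kN
Load 4 — point force P=3 kN at a=12/5 m (b=L-a=18/5):
  R_A = Pb/L = 3·(18/5)/6 = 9/5 kN
  R_B = Pa/L = 3·(12/5)/6 = 6/5 kN
Superposition: R_A = -538/15 kN, R_B = -587/15 kN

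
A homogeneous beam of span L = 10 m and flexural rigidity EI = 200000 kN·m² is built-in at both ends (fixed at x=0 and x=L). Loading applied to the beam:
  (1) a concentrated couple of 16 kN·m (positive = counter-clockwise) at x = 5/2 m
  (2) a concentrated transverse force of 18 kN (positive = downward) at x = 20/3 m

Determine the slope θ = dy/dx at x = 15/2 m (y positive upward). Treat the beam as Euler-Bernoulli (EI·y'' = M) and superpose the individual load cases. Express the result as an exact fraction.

θ(15/2) = 29/320000 rad

Load 1 — applied couple M₀=16 kN·m at a=5/2 m (b=L-a=15/2):
  θ_1 = (R_Ax²/2 - M_Ax - M₀(x-a))/EI  [x>a] with R_A=9/5, M_A=-3 = ((9/5)·(15/2)²/2 - (-3)·(15/2) - 16·((15/2)-(5/2)))/200000 = -11/320000 rad
Load 2 — point force P=18 kN at a=20/3 m (b=L-a=10/3):
  θ_2 = Pa²(L-x)(2bL-(3b+a)(L-x))/(2L³EI)  [x>a] = 18·(20/3)²·(10-(15/2))·(2·(10/3)·10-(3·(10/3)+(20/3))·(10-(15/2)))/(2·10³·200000) = 1/8000 rad
Superposition: θ = Σ θ_i = 29/320000 rad ≈ 0.000091 rad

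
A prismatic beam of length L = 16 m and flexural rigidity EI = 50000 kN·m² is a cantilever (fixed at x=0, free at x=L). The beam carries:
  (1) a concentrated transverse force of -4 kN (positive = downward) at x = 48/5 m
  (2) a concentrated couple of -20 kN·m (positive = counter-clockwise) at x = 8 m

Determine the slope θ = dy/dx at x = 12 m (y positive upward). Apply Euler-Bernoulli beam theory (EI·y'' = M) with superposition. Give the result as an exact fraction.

θ(12) = 38/78125 rad

Load 1 — point force P=-4 kN at a=48/5 m (b=L-a=32/5):
  θ_1 = -Pa²/(2EI)  [x>a] = -(-4)·(48/5)²/(2·50000) = 288/78125 rad
Load 2 — applied couple M₀=-20 kN·m at a=8 m (b=L-a=8):
  θ_2 = M₀a/EI  [x>a] = (-20)·8/50000 = -2/625 rad
Superposition: θ = Σ θ_i = 38/78125 rad ≈ 0.000486 rad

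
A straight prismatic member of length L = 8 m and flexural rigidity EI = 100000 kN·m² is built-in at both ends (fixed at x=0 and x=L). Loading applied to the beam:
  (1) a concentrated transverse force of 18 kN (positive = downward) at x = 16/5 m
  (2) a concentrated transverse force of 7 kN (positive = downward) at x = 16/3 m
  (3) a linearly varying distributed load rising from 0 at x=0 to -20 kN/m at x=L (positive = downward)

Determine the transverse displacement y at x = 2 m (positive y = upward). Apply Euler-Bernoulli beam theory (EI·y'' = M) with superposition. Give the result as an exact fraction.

Load 1 — point force P=18 kN at a=16/5 m (b=L-a=24/5):
  y_1 = -Pb²x²(3aL-(3a+b)x)/(6L³EI)  [x≤a] = -18·(24/5)²·2²·(3·(16/5)·8-(3·(16/5)+(24/5))·2)/(6·8³·100000) = -81/312500 m
Load 2 — point force P=7 kN at a=16/3 m (b=L-a=8/3):
  y_2 = -Pb²x²(3aL-(3a+b)x)/(6L³EI)  [x≤a] = -7·(8/3)²·2²·(3·(16/3)·8-(3·(16/3)+(8/3))·2)/(6·8³·100000) = -119/2025000 m
Load 3 — triangular load w₀=-20 kN/m (0→w₀ over full span):
  y_3 = -w₀x²(L-x)²(x+2L)/(120LEI) = -(-20)·2²·(8-2)²·(2+2·8)/(120·8·100000) = 27/50000 m
Superposition: y = Σ y_i = 22481/101250000 m ≈ 0.000222 m

y(2) = 22481/101250000 m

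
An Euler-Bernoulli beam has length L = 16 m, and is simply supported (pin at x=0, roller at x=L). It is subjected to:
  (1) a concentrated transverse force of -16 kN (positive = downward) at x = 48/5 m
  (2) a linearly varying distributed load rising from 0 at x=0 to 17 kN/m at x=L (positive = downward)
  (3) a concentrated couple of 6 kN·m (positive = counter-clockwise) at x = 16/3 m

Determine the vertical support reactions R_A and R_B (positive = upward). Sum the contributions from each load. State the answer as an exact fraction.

R_A = 4717/120 kN, R_B = 9683/120 kN

Load 1 — point force P=-16 kN at a=48/5 m (b=L-a=32/5):
  R_A = Pb/L = (-16)·(32/5)/16 = -32/5 kN
  R_B = Pa/L = (-16)·(48/5)/16 = -48/5 kN
Load 2 — triangular load w₀=17 kN/m (0→w₀ over full span):
  R_A = w₀L/6 = 17·16/6 = 136/3 kN
  R_B = w₀L/3 = 17·16/3 = 272/3 kN
Load 3 — applied couple M₀=6 kN·m at a=16/3 m (b=L-a=32/3):
  R_A = M₀/L = 6/16 = 3/8 kN
  R_B = -M₀/L = -6/16 = -3/8 kN
Superposition: R_A = 4717/120 kN, R_B = 9683/120 kN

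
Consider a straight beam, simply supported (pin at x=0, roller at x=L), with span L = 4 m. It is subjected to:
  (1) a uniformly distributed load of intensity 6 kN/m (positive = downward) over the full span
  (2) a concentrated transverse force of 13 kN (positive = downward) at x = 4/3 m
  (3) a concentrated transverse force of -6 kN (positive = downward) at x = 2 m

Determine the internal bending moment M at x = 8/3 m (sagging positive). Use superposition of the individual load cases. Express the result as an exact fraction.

Load 1 — uniform load w=6 kN/m over full span:
  M_1 = wx(L-x)/2 = 6·(8/3)·(4-(8/3))/2 = 32/3 kN·m
Load 2 — point force P=13 kN at a=4/3 m (b=L-a=8/3):
  M_2 = Pa(L-x)/L  [x>a] = 13·(4/3)·(4-(8/3))/4 = 52/9 kN·m
Load 3 — point force P=-6 kN at a=2 m (b=L-a=2):
  M_3 = Pa(L-x)/L  [x>a] = (-6)·2·(4-(8/3))/4 = -4 kN·m
Superposition: M = Σ M_i = 112/9 kN·m ≈ 12.444444 kN·m

M(8/3) = 112/9 kN·m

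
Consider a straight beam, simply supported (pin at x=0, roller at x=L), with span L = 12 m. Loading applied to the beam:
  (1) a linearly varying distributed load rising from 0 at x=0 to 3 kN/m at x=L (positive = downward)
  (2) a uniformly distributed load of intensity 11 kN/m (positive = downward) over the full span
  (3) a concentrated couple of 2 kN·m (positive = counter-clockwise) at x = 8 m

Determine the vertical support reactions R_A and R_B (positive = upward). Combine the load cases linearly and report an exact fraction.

R_A = 433/6 kN, R_B = 467/6 kN

Load 1 — triangular load w₀=3 kN/m (0→w₀ over full span):
  R_A = w₀L/6 = 3·12/6 = 6 kN
  R_B = w₀L/3 = 3·12/3 = 12 kN
Load 2 — uniform load w=11 kN/m over full span:
  R_A = wL/2 = 11·12/2 = 66 kN
  R_B = wL/2 = 11·12/2 = 66 kN
Load 3 — applied couple M₀=2 kN·m at a=8 m (b=L-a=4):
  R_A = M₀/L = 2/12 = 1/6 kN
  R_B = -M₀/L = -2/12 = -1/6 kN
Superposition: R_A = 433/6 kN, R_B = 467/6 kN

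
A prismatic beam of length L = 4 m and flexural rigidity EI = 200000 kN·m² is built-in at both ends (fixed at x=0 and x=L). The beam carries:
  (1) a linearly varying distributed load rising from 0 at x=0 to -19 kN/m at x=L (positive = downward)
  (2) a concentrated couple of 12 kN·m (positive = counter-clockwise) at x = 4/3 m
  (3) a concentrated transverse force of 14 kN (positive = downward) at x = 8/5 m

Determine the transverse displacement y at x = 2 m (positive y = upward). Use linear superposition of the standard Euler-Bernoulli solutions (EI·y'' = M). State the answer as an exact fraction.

y(2) = 1807/75000000 m

Load 1 — triangular load w₀=-19 kN/m (0→w₀ over full span):
  y_1 = -w₀x²(L-x)²(x+2L)/(120LEI) = -(-19)·2²·(4-2)²·(2+2·4)/(120·4·200000) = 19/600000 m
Load 2 — applied couple M₀=12 kN·m at a=4/3 m (b=L-a=8/3):
  y_2 = (R_Ax³/6 - M_Ax²/2 - M₀(x-a)²/2)/EI  [x>a] with R_A=4, M_A=0 = (4·2³/6 - 0·2²/2 - 12·(2-(4/3))²/2)/200000 = 1/75000 m
Load 3 — point force P=14 kN at a=8/5 m (b=L-a=12/5):
  y_3 = -Pa²(L-x)²(3bL-(3b+a)(L-x))/(6L³EI)  [x>a] = -14·(8/5)²·(4-2)²·(3·(12/5)·4-(3·(12/5)+(8/5))·(4-2))/(6·4³·200000) = -49/2343750 m
Superposition: y = Σ y_i = 1807/75000000 m ≈ 0.000024 m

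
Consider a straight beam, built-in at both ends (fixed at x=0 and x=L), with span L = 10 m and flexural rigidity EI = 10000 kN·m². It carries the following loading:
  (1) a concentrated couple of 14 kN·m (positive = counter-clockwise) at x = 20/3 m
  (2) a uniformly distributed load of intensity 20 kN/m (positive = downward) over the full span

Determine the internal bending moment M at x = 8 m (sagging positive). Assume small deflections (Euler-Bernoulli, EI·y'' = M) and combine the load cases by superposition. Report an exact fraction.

M(8) = -52/5 kN·m

Load 1 — applied couple M₀=14 kN·m at a=20/3 m (b=L-a=10/3):
  M_1 = R_Ax - M_A - M₀  [x>a] with R_A=28/15, M_A=14/3 = (28/15)·8 - (14/3) - 14 = -56/15 kN·m
Load 2 — uniform load w=20 kN/m over full span:
  M_2 = wLx/2 - wL²/12 - wx²/2 = 20·10·8/2 - 20·10²/12 - 20·8²/2 = -20/3 kN·m
Superposition: M = Σ M_i = -52/5 kN·m ≈ -10.400000 kN·m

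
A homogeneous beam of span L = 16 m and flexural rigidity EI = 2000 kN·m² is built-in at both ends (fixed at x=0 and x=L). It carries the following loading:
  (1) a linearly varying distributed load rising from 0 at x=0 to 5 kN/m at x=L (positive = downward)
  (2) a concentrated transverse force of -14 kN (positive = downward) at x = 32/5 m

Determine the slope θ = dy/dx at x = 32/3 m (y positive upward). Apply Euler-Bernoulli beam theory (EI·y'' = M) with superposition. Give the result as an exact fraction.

Load 1 — triangular load w₀=5 kN/m (0→w₀ over full span):
  θ_1 = -w₀(2x(L-x)(L-2x)(x+2L)+x²(L-x)²)/(120LEI) = -5·(2·(32/3)·(16-(32/3))·(16-2·(32/3))·((32/3)+2·16)+(32/3)²·(16-(32/3))²)/(120·16·2000) = 896/30375 rad
Load 2 — point force P=-14 kN at a=32/5 m (b=L-a=48/5):
  θ_2 = Pa²(L-x)(2bL-(3b+a)(L-x))/(2L³EI)  [x>a] = (-14)·(32/5)²·(16-(32/3))·(2·(48/5)·16-(3·(48/5)+(32/5))·(16-(32/3)))/(2·16³·2000) = -3136/140625 rad
Superposition: θ = Σ θ_i = 27328/3796875 rad ≈ 0.007197 rad

θ(32/3) = 27328/3796875 rad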